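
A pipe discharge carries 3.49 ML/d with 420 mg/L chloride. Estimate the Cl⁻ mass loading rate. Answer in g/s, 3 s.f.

17.0 g/s

3.49 ML/d = 0.04039 m³/s.
Mass flux = Q·C = 0.04039 m³/s × 420 g/m³ = 16.97 g/s.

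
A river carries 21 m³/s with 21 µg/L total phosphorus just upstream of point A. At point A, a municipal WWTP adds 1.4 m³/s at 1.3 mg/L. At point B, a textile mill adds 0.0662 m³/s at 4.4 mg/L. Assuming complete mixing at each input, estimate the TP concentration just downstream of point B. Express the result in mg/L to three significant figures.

21 µg/L = 0.021 mg/L.
After input A: C = (21·0.021 + 1.4·1.3) / 22.4 = 0.1009 mg/L.
After input B: C = (22.4·0.1009 + 0.0662·4.4) / 22.47 = 0.1136 mg/L.

0.114 mg/L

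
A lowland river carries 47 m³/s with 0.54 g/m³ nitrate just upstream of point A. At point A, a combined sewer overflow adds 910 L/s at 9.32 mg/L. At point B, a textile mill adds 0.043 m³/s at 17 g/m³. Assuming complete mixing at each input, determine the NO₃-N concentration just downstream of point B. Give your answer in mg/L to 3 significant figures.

0.721 mg/L

910 L/s = 0.91 m³/s.
After input A: C = (47·0.54 + 0.91·9.32) / 47.91 = 0.7068 mg/L.
After input B: C = (47.91·0.7068 + 0.043·17) / 47.95 = 0.7214 mg/L.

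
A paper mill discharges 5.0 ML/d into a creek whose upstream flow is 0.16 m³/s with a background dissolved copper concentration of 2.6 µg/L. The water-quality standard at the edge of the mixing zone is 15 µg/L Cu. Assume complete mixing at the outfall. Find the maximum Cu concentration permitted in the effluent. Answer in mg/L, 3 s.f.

5.0 ML/d = 0.05787 m³/s.
2.6 µg/L = 0.0026 mg/L.
15 µg/L = 0.015 mg/L.
Mass balance: 0.015·0.2179 = 0.05787·Cₑ + 0.16·0.0026.
Cₑ = (0.003268 − 0.000416) / 0.05787 = 0.04928 mg/L.

0.0493 mg/L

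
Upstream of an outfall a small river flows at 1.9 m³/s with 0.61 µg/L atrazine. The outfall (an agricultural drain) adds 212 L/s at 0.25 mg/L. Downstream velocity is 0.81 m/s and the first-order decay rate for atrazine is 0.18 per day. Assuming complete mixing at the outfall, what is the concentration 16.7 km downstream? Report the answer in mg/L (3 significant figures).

212 L/s = 0.212 m³/s.
0.61 µg/L = 0.00061 mg/L.
After complete mixing, C₀ = (0.212·0.25 + 1.9·0.00061) / 2.112 = 0.02564 mg/L.
Travel time t = 1.67e+04 m / 0.81 m/s = 2.062e+04 s = 0.2386 d.
C = 0.02564·exp(−0.18·0.2386) = 0.02564·0.958 = 0.02457 mg/L.

0.0246 mg/L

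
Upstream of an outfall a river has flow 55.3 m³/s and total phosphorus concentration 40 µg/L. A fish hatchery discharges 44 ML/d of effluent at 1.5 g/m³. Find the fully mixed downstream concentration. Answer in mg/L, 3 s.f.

0.0533 mg/L

44 ML/d = 0.5093 m³/s.
40 µg/L = 0.04 mg/L.
By mass balance at complete mixing, C = (0.5093·1.5 + 55.3·0.04) / (0.5093 + 55.3) = 2.976/55.81 = 0.05332 mg/L.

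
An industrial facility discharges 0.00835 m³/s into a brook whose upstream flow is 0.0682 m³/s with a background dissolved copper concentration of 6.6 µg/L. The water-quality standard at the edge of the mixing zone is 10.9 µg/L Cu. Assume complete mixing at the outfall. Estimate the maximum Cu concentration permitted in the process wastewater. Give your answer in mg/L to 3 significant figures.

0.0460 mg/L

6.6 µg/L = 0.0066 mg/L.
10.9 µg/L = 0.0109 mg/L.
Mass balance: 0.0109·0.07655 = 0.00835·Cₑ + 0.0682·0.0066.
Cₑ = (0.0008344 − 0.0004501) / 0.00835 = 0.04602 mg/L.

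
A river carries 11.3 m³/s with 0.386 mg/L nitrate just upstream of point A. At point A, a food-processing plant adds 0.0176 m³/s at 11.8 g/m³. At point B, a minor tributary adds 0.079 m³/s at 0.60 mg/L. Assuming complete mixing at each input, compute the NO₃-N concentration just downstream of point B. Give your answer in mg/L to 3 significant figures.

After input A: C = (11.3·0.386 + 0.0176·11.8) / 11.32 = 0.4037 mg/L.
After input B: C = (11.32·0.4037 + 0.079·0.6) / 11.4 = 0.4051 mg/L.

0.405 mg/L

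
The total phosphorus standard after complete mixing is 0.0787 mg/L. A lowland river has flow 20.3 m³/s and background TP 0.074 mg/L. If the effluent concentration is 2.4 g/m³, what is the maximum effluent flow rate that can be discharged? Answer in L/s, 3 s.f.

Mass balance at complete mixing: C_std·(Q_w + Q_r) = Q_w·C_e + Q_r·C_b.
Rearranging, Q_w = Q_r·(C_std − C_b)/(C_e − C_std) = 20.3·(0.0787 − 0.074) / (2.4 − 0.0787) = 0.0411 m³/s.
= 41.1 L/s.

41.1 L/s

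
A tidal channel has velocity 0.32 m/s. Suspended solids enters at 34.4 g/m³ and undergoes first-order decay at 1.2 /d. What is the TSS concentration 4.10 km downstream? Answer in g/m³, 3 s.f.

28.8 g/m³

Travel time t = 4.10 km / 0.32 m/s = 4100/0.32 = 1.281e+04 s = 0.1483 d.
First-order decay: C = 34.4·exp(−1.2·0.1483) = 34.4·0.837 = 28.79 g/m³.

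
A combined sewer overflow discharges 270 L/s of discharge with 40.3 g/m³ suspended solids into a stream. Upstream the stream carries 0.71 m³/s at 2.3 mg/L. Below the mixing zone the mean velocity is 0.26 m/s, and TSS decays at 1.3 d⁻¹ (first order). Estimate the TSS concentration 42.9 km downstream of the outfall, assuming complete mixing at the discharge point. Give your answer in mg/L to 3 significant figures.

270 L/s = 0.27 m³/s.
After complete mixing, C₀ = (0.27·40.3 + 0.71·2.3) / 0.98 = 12.77 mg/L.
Travel time t = 4.29e+04 m / 0.26 m/s = 1.65e+05 s = 1.91 d.
C = 12.77·exp(−1.3·1.91) = 12.77·0.08352 = 1.067 mg/L.

1.07 mg/L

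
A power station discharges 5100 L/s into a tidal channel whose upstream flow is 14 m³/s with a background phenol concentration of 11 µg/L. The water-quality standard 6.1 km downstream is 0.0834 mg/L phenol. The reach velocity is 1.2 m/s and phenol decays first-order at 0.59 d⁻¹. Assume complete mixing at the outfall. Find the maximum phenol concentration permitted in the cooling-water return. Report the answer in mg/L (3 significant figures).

0.293 mg/L

5100 L/s = 5.1 m³/s.
11 µg/L = 0.011 mg/L.
Travel time to the compliance point: t = 6100/1.2 = 5083 s = 0.05883 d; decay factor exp(−0.59·0.05883) = 0.9659.
So the concentration just after mixing may be at most 0.0834/0.9659 = 0.08635 mg/L.
Mass balance: 0.08635·19.1 = 5.1·Cₑ + 14·0.011.
Cₑ = (1.649 − 0.154) / 5.1 = 0.2932 mg/L.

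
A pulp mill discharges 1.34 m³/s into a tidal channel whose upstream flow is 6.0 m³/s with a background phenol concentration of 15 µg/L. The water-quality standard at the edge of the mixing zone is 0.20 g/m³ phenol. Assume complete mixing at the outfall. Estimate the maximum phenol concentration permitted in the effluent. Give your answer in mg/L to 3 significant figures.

1.03 mg/L

15 µg/L = 0.015 mg/L.
Mass balance: 0.2·7.34 = 1.34·Cₑ + 6·0.015.
Cₑ = (1.468 − 0.09) / 1.34 = 1.028 mg/L.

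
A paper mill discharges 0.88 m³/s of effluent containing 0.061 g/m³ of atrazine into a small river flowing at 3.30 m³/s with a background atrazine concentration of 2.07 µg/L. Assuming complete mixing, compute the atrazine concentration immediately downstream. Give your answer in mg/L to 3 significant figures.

0.0145 mg/L

2.07 µg/L = 0.00207 mg/L.
By mass balance at complete mixing, C = (0.88·0.061 + 3.3·0.00207) / (0.88 + 3.3) = 0.06051/4.18 = 0.01448 mg/L.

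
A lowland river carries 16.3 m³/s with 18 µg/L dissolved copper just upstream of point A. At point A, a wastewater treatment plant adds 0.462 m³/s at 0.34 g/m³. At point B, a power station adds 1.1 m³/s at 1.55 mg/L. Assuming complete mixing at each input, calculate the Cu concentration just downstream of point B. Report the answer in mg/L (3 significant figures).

0.121 mg/L

18 µg/L = 0.018 mg/L.
After input A: C = (16.3·0.018 + 0.462·0.34) / 16.76 = 0.02688 mg/L.
After input B: C = (16.76·0.02688 + 1.1·1.55) / 17.86 = 0.1207 mg/L.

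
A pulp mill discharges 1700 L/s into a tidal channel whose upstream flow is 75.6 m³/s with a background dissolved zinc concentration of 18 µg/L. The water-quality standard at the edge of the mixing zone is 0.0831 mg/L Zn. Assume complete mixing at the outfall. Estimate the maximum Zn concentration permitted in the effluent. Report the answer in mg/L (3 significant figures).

1700 L/s = 1.7 m³/s.
18 µg/L = 0.018 mg/L.
Mass balance: 0.0831·77.3 = 1.7·Cₑ + 75.6·0.018.
Cₑ = (6.424 − 1.361) / 1.7 = 2.978 mg/L.

2.98 mg/L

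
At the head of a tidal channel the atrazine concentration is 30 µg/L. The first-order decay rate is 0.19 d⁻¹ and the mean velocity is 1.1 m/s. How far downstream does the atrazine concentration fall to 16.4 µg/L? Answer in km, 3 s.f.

From C = C₀·e^(−kt), t = ln(C₀/C)/k = ln(30/16.4)/0.19 = 0.6039/0.19 = 3.179 d.
Distance = v·t = 1.1 m/s × 2.746e+05 s = 3.021e+05 m = 302.1 km.

302 km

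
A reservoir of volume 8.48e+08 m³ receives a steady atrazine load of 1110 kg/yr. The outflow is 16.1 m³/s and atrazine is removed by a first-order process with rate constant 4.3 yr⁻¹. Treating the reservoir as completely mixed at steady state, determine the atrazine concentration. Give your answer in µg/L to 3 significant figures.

Outflow Q = 16.1 m³/s × 3.156e+07 s/yr = 5.081e+08 m³/yr.
Steady-state CSTR mass balance: W = Q·C + k·V·C, so C = W/(Q + kV).
Q + kV = 5.081e+08 + 4.3·8.48e+08 = 4.154e+09 m³/yr.
C = 1110/4.154e+09 = 2.672e-07 kg/m³ = 0.0002672 mg/L = 0.2672 µg/L.

0.267 µg/L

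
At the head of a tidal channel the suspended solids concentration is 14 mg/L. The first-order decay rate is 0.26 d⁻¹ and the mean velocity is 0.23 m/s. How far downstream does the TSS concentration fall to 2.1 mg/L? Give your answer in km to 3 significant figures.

145 km

From C = C₀·e^(−kt), t = ln(C₀/C)/k = ln(14/2.1)/0.26 = 1.897/0.26 = 7.297 d.
Distance = v·t = 0.23 m/s × 6.304e+05 s = 1.45e+05 m = 145 km.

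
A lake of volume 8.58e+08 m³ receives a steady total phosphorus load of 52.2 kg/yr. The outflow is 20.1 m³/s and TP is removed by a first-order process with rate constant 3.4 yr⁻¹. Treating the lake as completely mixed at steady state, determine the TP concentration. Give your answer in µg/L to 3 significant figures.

0.0147 µg/L

Outflow Q = 20.1 m³/s × 3.156e+07 s/yr = 6.343e+08 m³/yr.
Steady-state CSTR mass balance: W = Q·C + k·V·C, so C = W/(Q + kV).
Q + kV = 6.343e+08 + 3.4·8.58e+08 = 3.552e+09 m³/yr.
C = 52.2/3.552e+09 = 1.47e-08 kg/m³ = 1.47e-05 mg/L = 0.0147 µg/L.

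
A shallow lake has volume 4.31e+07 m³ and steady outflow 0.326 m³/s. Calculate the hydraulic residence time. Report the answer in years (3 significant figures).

Q = 0.326 m³/s × 3.156e+07 s/yr = 1.029e+07 m³/yr.
Hydraulic residence time τ = V/Q = 4.31e+07/1.029e+07 = 4.189 yr.

4.19 yr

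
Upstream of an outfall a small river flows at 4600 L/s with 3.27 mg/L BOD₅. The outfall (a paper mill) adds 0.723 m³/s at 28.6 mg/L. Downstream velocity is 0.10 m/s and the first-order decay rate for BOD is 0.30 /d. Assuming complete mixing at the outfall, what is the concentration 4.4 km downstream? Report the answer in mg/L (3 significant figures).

4600 L/s = 4.6 m³/s.
After complete mixing, C₀ = (0.723·28.6 + 4.6·3.27) / 5.323 = 6.71 mg/L.
Travel time t = 4400 m / 0.10 m/s = 4.4e+04 s = 0.5093 d.
C = 6.71·exp(−0.30·0.5093) = 6.71·0.8583 = 5.76 mg/L.

5.76 mg/L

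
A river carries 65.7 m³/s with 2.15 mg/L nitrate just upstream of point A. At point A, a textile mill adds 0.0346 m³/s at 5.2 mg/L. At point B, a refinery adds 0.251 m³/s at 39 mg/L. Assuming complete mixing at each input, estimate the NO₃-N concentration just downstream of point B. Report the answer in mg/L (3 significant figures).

After input A: C = (65.7·2.15 + 0.0346·5.2) / 65.73 = 2.152 mg/L.
After input B: C = (65.73·2.152 + 0.251·39) / 65.99 = 2.292 mg/L.

2.29 mg/L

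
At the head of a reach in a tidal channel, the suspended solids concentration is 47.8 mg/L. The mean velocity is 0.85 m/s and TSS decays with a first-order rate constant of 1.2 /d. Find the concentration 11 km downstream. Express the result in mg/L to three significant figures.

39.9 mg/L

Travel time t = 11 km / 0.85 m/s = 1.1e+04/0.85 = 1.294e+04 s = 0.1498 d.
First-order decay: C = 47.8·exp(−1.2·0.1498) = 47.8·0.8355 = 39.94 mg/L.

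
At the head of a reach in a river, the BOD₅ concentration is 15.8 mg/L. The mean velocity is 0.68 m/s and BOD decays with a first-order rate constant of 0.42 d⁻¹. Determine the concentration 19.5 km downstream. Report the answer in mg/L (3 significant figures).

13.7 mg/L

Travel time t = 19.5 km / 0.68 m/s = 1.95e+04/0.68 = 2.868e+04 s = 0.3319 d.
First-order decay: C = 15.8·exp(−0.42·0.3319) = 15.8·0.8699 = 13.74 mg/L.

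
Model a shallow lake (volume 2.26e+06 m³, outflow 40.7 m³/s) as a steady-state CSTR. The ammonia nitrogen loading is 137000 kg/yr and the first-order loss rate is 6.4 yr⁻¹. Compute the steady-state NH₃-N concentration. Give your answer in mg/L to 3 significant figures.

Outflow Q = 40.7 m³/s × 3.156e+07 s/yr = 1.284e+09 m³/yr.
Steady-state CSTR mass balance: W = Q·C + k·V·C, so C = W/(Q + kV).
Q + kV = 1.284e+09 + 6.4·2.26e+06 = 1.299e+09 m³/yr.
C = 137000/1.299e+09 = 0.0001055 kg/m³ = 0.1055 mg/L.

0.105 mg/L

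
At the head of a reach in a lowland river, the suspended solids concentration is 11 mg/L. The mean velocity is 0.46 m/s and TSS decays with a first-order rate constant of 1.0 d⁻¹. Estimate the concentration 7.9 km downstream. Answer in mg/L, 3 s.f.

Travel time t = 7.9 km / 0.46 m/s = 7900/0.46 = 1.717e+04 s = 0.1988 d.
First-order decay: C = 11·exp(−1.0·0.1988) = 11·0.8197 = 9.017 mg/L.

9.02 mg/L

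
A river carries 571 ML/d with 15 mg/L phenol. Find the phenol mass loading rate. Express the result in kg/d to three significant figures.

8560 kg/d

571 ML/d = 6.609 m³/s.
Mass flux = Q·C = 6.609 m³/s × 15 g/m³ = 99.13 g/s.
= 99.13 g/s × 86.4 = 8565 kg/d.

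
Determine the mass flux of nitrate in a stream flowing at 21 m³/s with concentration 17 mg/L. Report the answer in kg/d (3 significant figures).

30800 kg/d

Mass flux = Q·C = 21 m³/s × 17 g/m³ = 357 g/s.
= 357 g/s × 86.4 = 3.084e+04 kg/d.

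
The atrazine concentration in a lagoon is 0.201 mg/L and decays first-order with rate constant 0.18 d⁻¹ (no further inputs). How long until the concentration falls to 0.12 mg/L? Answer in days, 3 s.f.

2.87 d

t = ln(C₀/C)/k = ln(0.201/0.12)/0.18 = 0.5158/0.18 = 2.866 d.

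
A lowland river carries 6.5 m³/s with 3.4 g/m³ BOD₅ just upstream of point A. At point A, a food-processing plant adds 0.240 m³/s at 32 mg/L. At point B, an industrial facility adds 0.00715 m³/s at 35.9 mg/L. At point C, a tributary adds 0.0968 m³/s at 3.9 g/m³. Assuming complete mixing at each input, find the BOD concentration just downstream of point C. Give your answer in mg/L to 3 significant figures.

4.44 mg/L

After input A: C = (6.5·3.4 + 0.24·32) / 6.74 = 4.418 mg/L.
After input B: C = (6.74·4.418 + 0.00715·35.9) / 6.747 = 4.452 mg/L.
After input C: C = (6.747·4.452 + 0.0968·3.9) / 6.844 = 4.444 mg/L.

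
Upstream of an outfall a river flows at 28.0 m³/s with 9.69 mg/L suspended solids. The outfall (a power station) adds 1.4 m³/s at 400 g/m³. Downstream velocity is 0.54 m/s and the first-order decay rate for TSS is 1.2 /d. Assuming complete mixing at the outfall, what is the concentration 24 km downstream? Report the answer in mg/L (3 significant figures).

15.3 mg/L

After complete mixing, C₀ = (1.4·400 + 28·9.69) / 29.4 = 28.28 mg/L.
Travel time t = 2.4e+04 m / 0.54 m/s = 4.444e+04 s = 0.5144 d.
C = 28.28·exp(−1.2·0.5144) = 28.28·0.5394 = 15.25 mg/L.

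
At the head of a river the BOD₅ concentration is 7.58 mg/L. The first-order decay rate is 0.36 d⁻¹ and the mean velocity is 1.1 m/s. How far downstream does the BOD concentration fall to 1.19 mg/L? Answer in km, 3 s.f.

489 km

From C = C₀·e^(−kt), t = ln(C₀/C)/k = ln(7.58/1.19)/0.36 = 1.852/0.36 = 5.143 d.
Distance = v·t = 1.1 m/s × 4.444e+05 s = 4.888e+05 m = 488.8 km.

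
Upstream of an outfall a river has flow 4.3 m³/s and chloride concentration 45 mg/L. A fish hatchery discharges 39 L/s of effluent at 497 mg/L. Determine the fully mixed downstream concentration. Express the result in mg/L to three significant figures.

39 L/s = 0.039 m³/s.
Conservation of mass across the mixing zone: C = (0.039·497 + 4.3·45) / (0.039 + 4.3) = 212.9/4.339 = 49.06 mg/L.

49.1 mg/L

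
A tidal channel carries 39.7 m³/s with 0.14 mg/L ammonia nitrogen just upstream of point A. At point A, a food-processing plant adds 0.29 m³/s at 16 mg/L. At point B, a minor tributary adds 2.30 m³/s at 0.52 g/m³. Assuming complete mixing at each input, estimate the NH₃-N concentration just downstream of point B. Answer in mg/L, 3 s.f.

0.269 mg/L

After input A: C = (39.7·0.14 + 0.29·16) / 39.99 = 0.255 mg/L.
After input B: C = (39.99·0.255 + 2.3·0.52) / 42.29 = 0.2694 mg/L.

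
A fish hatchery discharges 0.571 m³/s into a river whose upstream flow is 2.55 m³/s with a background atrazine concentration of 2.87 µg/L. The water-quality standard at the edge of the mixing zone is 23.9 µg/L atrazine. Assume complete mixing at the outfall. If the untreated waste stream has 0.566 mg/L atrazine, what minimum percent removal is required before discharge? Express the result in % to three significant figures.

2.87 µg/L = 0.00287 mg/L.
23.9 µg/L = 0.0239 mg/L.
Mass balance: 0.0239·3.121 = 0.571·Cₑ + 2.55·0.00287.
Cₑ = (0.07459 − 0.007318) / 0.571 = 0.1178 mg/L.
Required removal = 1 − 0.1178/0.566 = 79.18 %.

79.2 %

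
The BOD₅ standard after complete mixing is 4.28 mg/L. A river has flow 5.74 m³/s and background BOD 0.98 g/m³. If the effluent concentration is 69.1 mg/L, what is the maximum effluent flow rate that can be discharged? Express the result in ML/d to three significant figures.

25.2 ML/d

Mass balance at complete mixing: C_std·(Q_w + Q_r) = Q_w·C_e + Q_r·C_b.
Rearranging, Q_w = Q_r·(C_std − C_b)/(C_e − C_std) = 5.74·(4.28 − 0.98) / (69.1 − 4.28) = 0.2922 m³/s.
= 25.25 ML/d.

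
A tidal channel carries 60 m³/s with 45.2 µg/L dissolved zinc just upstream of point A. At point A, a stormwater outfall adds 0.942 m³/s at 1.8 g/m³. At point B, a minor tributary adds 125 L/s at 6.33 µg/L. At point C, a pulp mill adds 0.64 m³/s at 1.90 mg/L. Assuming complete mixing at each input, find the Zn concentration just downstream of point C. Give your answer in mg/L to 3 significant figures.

45.2 µg/L = 0.0452 mg/L.
After input A: C = (60·0.0452 + 0.942·1.8) / 60.94 = 0.07232 mg/L.
125 L/s = 0.125 m³/s.
6.33 µg/L = 0.00633 mg/L.
After input B: C = (60.94·0.07232 + 0.125·0.00633) / 61.07 = 0.07219 mg/L.
After input C: C = (61.07·0.07219 + 0.64·1.9) / 61.71 = 0.09115 mg/L.

0.0911 mg/L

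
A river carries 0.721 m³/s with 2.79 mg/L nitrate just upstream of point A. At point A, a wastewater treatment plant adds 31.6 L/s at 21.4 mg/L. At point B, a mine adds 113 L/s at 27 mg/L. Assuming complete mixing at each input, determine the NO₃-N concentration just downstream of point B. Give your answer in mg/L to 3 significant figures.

31.6 L/s = 0.0316 m³/s.
After input A: C = (0.721·2.79 + 0.0316·21.4) / 0.7526 = 3.571 mg/L.
113 L/s = 0.113 m³/s.
After input B: C = (0.7526·3.571 + 0.113·27) / 0.8656 = 6.63 mg/L.

6.63 mg/L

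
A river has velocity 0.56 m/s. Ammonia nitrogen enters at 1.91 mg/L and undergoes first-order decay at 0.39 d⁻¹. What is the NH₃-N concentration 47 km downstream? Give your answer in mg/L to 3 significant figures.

1.31 mg/L

Travel time t = 47 km / 0.56 m/s = 4.7e+04/0.56 = 8.393e+04 s = 0.9714 d.
First-order decay: C = 1.91·exp(−0.39·0.9714) = 1.91·0.6847 = 1.308 mg/L.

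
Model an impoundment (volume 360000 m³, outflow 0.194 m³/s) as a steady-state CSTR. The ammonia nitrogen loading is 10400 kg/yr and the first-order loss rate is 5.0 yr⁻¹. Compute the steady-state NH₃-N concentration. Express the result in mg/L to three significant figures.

Outflow Q = 0.194 m³/s × 3.156e+07 s/yr = 6.122e+06 m³/yr.
Steady-state CSTR mass balance: W = Q·C + k·V·C, so C = W/(Q + kV).
Q + kV = 6.122e+06 + 5.0·360000 = 7.922e+06 m³/yr.
C = 10400/7.922e+06 = 0.001313 kg/m³ = 1.313 mg/L.

1.31 mg/L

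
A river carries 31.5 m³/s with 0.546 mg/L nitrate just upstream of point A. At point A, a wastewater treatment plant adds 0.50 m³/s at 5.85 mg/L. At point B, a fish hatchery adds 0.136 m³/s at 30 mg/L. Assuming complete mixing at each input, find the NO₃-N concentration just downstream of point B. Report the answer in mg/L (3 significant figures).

After input A: C = (31.5·0.546 + 0.5·5.85) / 32 = 0.6289 mg/L.
After input B: C = (32·0.6289 + 0.136·30) / 32.14 = 0.7532 mg/L.

0.753 mg/L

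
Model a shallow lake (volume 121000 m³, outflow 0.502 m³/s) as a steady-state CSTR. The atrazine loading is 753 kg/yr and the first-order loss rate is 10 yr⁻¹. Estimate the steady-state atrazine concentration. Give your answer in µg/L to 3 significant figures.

44.2 µg/L

Outflow Q = 0.502 m³/s × 3.156e+07 s/yr = 1.584e+07 m³/yr.
Steady-state CSTR mass balance: W = Q·C + k·V·C, so C = W/(Q + kV).
Q + kV = 1.584e+07 + 10·121000 = 1.705e+07 m³/yr.
C = 753/1.705e+07 = 4.416e-05 kg/m³ = 0.04416 mg/L = 44.16 µg/L.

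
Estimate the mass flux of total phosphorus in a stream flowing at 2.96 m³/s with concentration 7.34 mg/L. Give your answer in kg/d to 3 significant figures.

1880 kg/d

Mass flux = Q·C = 2.96 m³/s × 7.34 g/m³ = 21.73 g/s.
= 21.73 g/s × 86.4 = 1877 kg/d.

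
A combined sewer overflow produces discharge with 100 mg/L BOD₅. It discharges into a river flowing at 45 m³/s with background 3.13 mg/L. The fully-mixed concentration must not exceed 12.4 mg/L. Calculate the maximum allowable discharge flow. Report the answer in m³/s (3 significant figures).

4.76 m³/s

Mass balance at complete mixing: C_std·(Q_w + Q_r) = Q_w·C_e + Q_r·C_b.
Rearranging, Q_w = Q_r·(C_std − C_b)/(C_e − C_std) = 45·(12.4 − 3.13) / (100 − 12.4) = 4.762 m³/s.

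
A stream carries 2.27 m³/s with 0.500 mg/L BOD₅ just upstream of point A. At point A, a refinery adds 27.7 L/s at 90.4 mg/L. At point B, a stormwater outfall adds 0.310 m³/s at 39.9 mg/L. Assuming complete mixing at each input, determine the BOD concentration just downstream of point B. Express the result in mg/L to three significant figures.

27.7 L/s = 0.0277 m³/s.
After input A: C = (2.27·0.5 + 0.0277·90.4) / 2.298 = 1.584 mg/L.
After input B: C = (2.298·1.584 + 0.31·39.9) / 2.608 = 6.139 mg/L.

6.14 mg/L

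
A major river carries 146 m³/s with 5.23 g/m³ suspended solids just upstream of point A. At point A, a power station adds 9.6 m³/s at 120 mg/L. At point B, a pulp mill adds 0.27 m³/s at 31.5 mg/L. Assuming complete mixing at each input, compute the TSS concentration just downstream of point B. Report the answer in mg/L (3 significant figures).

After input A: C = (146·5.23 + 9.6·120) / 155.6 = 12.31 mg/L.
After input B: C = (155.6·12.31 + 0.27·31.5) / 155.9 = 12.34 mg/L.

12.3 mg/L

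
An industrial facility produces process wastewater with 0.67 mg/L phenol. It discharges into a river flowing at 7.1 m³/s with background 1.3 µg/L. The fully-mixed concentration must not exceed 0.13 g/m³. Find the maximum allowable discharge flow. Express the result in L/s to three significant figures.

1.3 µg/L = 0.0013 mg/L.
Mass balance at complete mixing: C_std·(Q_w + Q_r) = Q_w·C_e + Q_r·C_b.
Rearranging, Q_w = Q_r·(C_std − C_b)/(C_e − C_std) = 7.1·(0.13 − 0.0013) / (0.67 − 0.13) = 1.692 m³/s.
= 1692 L/s.

1690 L/s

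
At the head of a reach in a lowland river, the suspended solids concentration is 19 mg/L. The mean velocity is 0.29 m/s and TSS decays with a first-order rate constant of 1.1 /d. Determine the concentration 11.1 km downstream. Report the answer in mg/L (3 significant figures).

Travel time t = 11.1 km / 0.29 m/s = 1.11e+04/0.29 = 3.828e+04 s = 0.443 d.
First-order decay: C = 19·exp(−1.1·0.443) = 19·0.6143 = 11.67 mg/L.

11.7 mg/L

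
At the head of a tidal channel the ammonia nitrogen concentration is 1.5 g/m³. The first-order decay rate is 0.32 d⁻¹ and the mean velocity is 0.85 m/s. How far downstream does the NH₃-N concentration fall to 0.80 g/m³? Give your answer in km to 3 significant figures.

144 km

From C = C₀·e^(−kt), t = ln(C₀/C)/k = ln(1.5/0.80)/0.32 = 0.6286/0.32 = 1.964 d.
Distance = v·t = 0.85 m/s × 1.697e+05 s = 1.443e+05 m = 144.3 km.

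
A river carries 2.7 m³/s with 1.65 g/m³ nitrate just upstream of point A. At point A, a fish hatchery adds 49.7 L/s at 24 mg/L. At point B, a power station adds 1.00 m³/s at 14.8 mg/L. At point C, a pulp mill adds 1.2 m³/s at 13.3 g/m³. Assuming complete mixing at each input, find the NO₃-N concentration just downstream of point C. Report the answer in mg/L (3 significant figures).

49.7 L/s = 0.0497 m³/s.
After input A: C = (2.7·1.65 + 0.0497·24) / 2.75 = 2.054 mg/L.
After input B: C = (2.75·2.054 + 1·14.8) / 3.75 = 5.453 mg/L.
After input C: C = (3.75·5.453 + 1.2·13.3) / 4.95 = 7.356 mg/L.

7.36 mg/L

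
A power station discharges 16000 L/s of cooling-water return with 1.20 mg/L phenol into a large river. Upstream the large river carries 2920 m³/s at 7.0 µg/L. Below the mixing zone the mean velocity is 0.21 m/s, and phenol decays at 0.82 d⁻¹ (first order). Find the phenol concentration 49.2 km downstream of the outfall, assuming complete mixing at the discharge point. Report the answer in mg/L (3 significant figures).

0.00146 mg/L

16000 L/s = 16 m³/s.
7.0 µg/L = 0.007 mg/L.
After complete mixing, C₀ = (16·1.2 + 2920·0.007) / 2936 = 0.0135 mg/L.
Travel time t = 4.92e+04 m / 0.21 m/s = 2.343e+05 s = 2.712 d.
C = 0.0135·exp(−0.82·2.712) = 0.0135·0.1082 = 0.001461 mg/L.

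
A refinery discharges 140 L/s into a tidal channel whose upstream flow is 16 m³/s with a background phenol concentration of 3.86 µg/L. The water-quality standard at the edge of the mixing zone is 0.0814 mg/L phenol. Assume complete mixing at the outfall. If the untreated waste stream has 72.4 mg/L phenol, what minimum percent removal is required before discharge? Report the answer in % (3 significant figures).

140 L/s = 0.14 m³/s.
3.86 µg/L = 0.00386 mg/L.
Mass balance: 0.0814·16.14 = 0.14·Cₑ + 16·0.00386.
Cₑ = (1.314 − 0.06176) / 0.14 = 8.943 mg/L.
Required removal = 1 − 8.943/72.4 = 87.65 %.

87.6 %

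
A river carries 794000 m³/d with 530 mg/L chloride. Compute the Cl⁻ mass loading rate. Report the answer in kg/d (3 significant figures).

794000 m³/d = 9.19 m³/s.
Mass flux = Q·C = 9.19 m³/s × 530 g/m³ = 4871 g/s.
= 4871 g/s × 86.4 = 4.208e+05 kg/d.

421000 kg/d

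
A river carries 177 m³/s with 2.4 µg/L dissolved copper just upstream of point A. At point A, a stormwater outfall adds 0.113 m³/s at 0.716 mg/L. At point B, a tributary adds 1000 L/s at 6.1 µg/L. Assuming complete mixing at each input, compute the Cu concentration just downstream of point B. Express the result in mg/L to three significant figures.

0.00287 mg/L

2.4 µg/L = 0.0024 mg/L.
After input A: C = (177·0.0024 + 0.113·0.716) / 177.1 = 0.002855 mg/L.
1000 L/s = 1 m³/s.
6.1 µg/L = 0.0061 mg/L.
After input B: C = (177.1·0.002855 + 1·0.0061) / 178.1 = 0.002874 mg/L.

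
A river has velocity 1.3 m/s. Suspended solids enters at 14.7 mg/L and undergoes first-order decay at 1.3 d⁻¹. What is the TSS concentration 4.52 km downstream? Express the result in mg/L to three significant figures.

Travel time t = 4.52 km / 1.3 m/s = 4520/1.3 = 3477 s = 0.04024 d.
First-order decay: C = 14.7·exp(−1.3·0.04024) = 14.7·0.949 = 13.95 mg/L.

14.0 mg/L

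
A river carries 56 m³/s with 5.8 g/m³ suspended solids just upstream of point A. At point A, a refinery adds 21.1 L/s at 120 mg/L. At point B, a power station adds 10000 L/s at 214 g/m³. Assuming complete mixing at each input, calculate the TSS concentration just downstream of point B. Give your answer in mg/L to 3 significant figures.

37.4 mg/L

21.1 L/s = 0.0211 m³/s.
After input A: C = (56·5.8 + 0.0211·120) / 56.02 = 5.843 mg/L.
10000 L/s = 10 m³/s.
After input B: C = (56.02·5.843 + 10·214) / 66.02 = 37.37 mg/L.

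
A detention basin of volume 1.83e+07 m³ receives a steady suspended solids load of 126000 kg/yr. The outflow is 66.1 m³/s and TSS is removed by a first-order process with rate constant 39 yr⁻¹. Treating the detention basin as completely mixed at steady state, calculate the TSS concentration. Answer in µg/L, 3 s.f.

45.0 µg/L

Outflow Q = 66.1 m³/s × 3.156e+07 s/yr = 2.086e+09 m³/yr.
Steady-state CSTR mass balance: W = Q·C + k·V·C, so C = W/(Q + kV).
Q + kV = 2.086e+09 + 39·1.83e+07 = 2.8e+09 m³/yr.
C = 126000/2.8e+09 = 4.501e-05 kg/m³ = 0.04501 mg/L = 45.01 µg/L.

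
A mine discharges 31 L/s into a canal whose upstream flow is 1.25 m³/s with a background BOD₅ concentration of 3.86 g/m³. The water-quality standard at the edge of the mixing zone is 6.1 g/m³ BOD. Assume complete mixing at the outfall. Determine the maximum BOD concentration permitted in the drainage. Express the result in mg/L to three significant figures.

31 L/s = 0.031 m³/s.
Mass balance: 6.1·1.281 = 0.031·Cₑ + 1.25·3.86.
Cₑ = (7.814 − 4.825) / 0.031 = 96.42 mg/L.

96.4 mg/L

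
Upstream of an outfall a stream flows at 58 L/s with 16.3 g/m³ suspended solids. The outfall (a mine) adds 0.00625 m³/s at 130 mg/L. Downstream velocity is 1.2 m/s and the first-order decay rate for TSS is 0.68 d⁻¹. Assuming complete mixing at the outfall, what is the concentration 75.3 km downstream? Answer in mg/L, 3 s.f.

16.7 mg/L

58 L/s = 0.058 m³/s.
After complete mixing, C₀ = (0.00625·130 + 0.058·16.3) / 0.06425 = 27.36 mg/L.
Travel time t = 7.53e+04 m / 1.2 m/s = 6.275e+04 s = 0.7263 d.
C = 27.36·exp(−0.68·0.7263) = 27.36·0.6103 = 16.7 mg/L.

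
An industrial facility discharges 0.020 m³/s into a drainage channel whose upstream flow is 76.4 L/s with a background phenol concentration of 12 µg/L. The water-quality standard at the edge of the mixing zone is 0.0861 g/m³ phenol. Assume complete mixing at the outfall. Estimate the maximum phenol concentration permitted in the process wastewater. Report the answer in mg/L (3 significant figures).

76.4 L/s = 0.0764 m³/s.
12 µg/L = 0.012 mg/L.
Mass balance: 0.0861·0.0964 = 0.02·Cₑ + 0.0764·0.012.
Cₑ = (0.0083 − 0.0009168) / 0.02 = 0.3692 mg/L.

0.369 mg/L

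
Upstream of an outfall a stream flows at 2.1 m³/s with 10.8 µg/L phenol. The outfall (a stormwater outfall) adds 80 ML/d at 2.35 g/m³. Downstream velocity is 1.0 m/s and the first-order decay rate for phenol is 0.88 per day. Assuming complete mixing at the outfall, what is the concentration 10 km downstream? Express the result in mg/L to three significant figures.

0.656 mg/L

80 ML/d = 0.9259 m³/s.
10.8 µg/L = 0.0108 mg/L.
After complete mixing, C₀ = (0.9259·2.35 + 2.1·0.0108) / 3.026 = 0.7266 mg/L.
Travel time t = 1e+04 m / 1.0 m/s = 1e+04 s = 0.1157 d.
C = 0.7266·exp(−0.88·0.1157) = 0.7266·0.9032 = 0.6562 mg/L.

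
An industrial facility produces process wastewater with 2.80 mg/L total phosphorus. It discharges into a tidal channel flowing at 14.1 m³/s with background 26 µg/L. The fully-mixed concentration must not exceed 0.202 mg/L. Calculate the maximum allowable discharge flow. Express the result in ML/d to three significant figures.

26 µg/L = 0.026 mg/L.
Mass balance at complete mixing: C_std·(Q_w + Q_r) = Q_w·C_e + Q_r·C_b.
Rearranging, Q_w = Q_r·(C_std − C_b)/(C_e − C_std) = 14.1·(0.202 − 0.026) / (2.8 − 0.202) = 0.9552 m³/s.
= 82.53 ML/d.

82.5 ML/d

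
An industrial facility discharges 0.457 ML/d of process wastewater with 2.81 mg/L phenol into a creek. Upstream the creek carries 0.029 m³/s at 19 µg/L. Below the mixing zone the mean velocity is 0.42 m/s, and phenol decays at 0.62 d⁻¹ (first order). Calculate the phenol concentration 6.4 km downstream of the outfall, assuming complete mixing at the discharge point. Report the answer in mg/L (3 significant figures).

0.403 mg/L

0.457 ML/d = 0.005289 m³/s.
19 µg/L = 0.019 mg/L.
After complete mixing, C₀ = (0.005289·2.81 + 0.029·0.019) / 0.03429 = 0.4495 mg/L.
Travel time t = 6400 m / 0.42 m/s = 1.524e+04 s = 0.1764 d.
C = 0.4495·exp(−0.62·0.1764) = 0.4495·0.8964 = 0.403 mg/L.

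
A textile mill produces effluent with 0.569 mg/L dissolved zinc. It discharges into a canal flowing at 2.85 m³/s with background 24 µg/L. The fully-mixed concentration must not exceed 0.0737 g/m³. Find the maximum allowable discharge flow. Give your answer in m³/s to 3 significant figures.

24 µg/L = 0.024 mg/L.
Mass balance at complete mixing: C_std·(Q_w + Q_r) = Q_w·C_e + Q_r·C_b.
Rearranging, Q_w = Q_r·(C_std − C_b)/(C_e − C_std) = 2.85·(0.0737 − 0.024) / (0.569 − 0.0737) = 0.286 m³/s.

0.286 m³/s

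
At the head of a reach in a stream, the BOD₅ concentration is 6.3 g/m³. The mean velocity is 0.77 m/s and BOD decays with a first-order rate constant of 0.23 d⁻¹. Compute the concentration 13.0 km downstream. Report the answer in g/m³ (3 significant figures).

Travel time t = 13.0 km / 0.77 m/s = 1.3e+04/0.77 = 1.688e+04 s = 0.1954 d.
First-order decay: C = 6.3·exp(−0.23·0.1954) = 6.3·0.9561 = 6.023 g/m³.

6.02 g/m³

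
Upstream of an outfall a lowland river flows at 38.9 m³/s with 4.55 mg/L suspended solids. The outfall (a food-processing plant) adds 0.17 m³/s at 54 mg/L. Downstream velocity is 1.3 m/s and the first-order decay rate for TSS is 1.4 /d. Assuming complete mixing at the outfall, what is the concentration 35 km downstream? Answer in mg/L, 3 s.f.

After complete mixing, C₀ = (0.17·54 + 38.9·4.55) / 39.07 = 4.765 mg/L.
Travel time t = 3.5e+04 m / 1.3 m/s = 2.692e+04 s = 0.3116 d.
C = 4.765·exp(−1.4·0.3116) = 4.765·0.6465 = 3.08 mg/L.

3.08 mg/L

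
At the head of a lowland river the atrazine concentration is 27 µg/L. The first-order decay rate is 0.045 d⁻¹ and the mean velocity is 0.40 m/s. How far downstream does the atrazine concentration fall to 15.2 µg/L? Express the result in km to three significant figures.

From C = C₀·e^(−kt), t = ln(C₀/C)/k = ln(27/15.2)/0.045 = 0.5745/0.045 = 12.77 d.
Distance = v·t = 0.40 m/s × 1.103e+06 s = 4.412e+05 m = 441.2 km.

441 km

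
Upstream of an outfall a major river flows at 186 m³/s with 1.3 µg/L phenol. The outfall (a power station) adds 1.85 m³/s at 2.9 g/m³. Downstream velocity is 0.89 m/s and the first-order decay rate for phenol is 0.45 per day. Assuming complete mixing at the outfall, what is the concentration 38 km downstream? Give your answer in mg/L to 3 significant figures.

0.0239 mg/L

1.3 µg/L = 0.0013 mg/L.
After complete mixing, C₀ = (1.85·2.9 + 186·0.0013) / 187.8 = 0.02985 mg/L.
Travel time t = 3.8e+04 m / 0.89 m/s = 4.27e+04 s = 0.4942 d.
C = 0.02985·exp(−0.45·0.4942) = 0.02985·0.8006 = 0.0239 mg/L.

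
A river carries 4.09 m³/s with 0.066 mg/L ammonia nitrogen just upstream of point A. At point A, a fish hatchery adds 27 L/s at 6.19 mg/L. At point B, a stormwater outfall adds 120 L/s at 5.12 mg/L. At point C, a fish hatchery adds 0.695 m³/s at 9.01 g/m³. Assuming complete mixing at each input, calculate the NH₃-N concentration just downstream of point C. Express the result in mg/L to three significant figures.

27 L/s = 0.027 m³/s.
After input A: C = (4.09·0.066 + 0.027·6.19) / 4.117 = 0.1062 mg/L.
120 L/s = 0.12 m³/s.
After input B: C = (4.117·0.1062 + 0.12·5.12) / 4.237 = 0.2482 mg/L.
After input C: C = (4.237·0.2482 + 0.695·9.01) / 4.932 = 1.483 mg/L.

1.48 mg/L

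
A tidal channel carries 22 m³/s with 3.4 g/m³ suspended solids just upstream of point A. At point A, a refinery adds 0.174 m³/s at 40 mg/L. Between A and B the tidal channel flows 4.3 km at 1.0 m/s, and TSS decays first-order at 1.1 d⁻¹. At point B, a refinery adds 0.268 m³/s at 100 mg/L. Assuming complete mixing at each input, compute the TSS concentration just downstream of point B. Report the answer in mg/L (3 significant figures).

4.64 mg/L

After input A: C = (22·3.4 + 0.174·40) / 22.17 = 3.687 mg/L.
Over the 4.3 km reach to input B (t = 4300 s = 0.04977 d), decay gives C = 3.687·exp(−1.1·0.04977) = 3.491 mg/L.
After input B: C = (22.17·3.491 + 0.268·100) / 22.44 = 4.643 mg/L.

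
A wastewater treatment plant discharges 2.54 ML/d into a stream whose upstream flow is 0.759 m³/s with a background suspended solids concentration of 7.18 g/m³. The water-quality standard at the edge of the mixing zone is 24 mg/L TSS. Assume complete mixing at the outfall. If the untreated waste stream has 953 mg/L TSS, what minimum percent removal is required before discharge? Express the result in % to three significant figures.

51.9 %

2.54 ML/d = 0.0294 m³/s.
Mass balance: 24·0.7884 = 0.0294·Cₑ + 0.759·7.18.
Cₑ = (18.92 − 5.45) / 0.0294 = 458.3 mg/L.
Required removal = 1 − 458.3/953 = 51.91 %.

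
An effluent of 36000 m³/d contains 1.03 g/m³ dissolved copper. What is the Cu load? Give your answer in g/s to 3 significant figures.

36000 m³/d = 0.4167 m³/s.
Mass flux = Q·C = 0.4167 m³/s × 1.03 g/m³ = 0.4292 g/s.

0.429 g/s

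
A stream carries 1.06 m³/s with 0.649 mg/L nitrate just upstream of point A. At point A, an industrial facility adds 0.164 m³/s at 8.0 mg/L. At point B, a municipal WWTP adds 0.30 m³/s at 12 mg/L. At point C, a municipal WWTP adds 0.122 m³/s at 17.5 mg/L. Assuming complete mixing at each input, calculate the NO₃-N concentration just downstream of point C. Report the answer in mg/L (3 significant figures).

4.70 mg/L

After input A: C = (1.06·0.649 + 0.164·8) / 1.224 = 1.634 mg/L.
After input B: C = (1.224·1.634 + 0.3·12) / 1.524 = 3.675 mg/L.
After input C: C = (1.524·3.675 + 0.122·17.5) / 1.646 = 4.699 mg/L.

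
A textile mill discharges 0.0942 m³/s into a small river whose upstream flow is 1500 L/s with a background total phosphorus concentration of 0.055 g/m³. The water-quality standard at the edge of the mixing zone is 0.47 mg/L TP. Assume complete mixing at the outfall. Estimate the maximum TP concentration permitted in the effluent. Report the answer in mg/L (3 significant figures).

1500 L/s = 1.5 m³/s.
Mass balance: 0.47·1.594 = 0.0942·Cₑ + 1.5·0.055.
Cₑ = (0.7493 − 0.0825) / 0.0942 = 7.078 mg/L.

7.08 mg/L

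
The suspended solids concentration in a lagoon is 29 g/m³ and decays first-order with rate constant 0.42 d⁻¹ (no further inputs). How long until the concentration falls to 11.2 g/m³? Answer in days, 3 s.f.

t = ln(C₀/C)/k = ln(29/11.2)/0.42 = 0.9514/0.42 = 2.265 d.

2.27 d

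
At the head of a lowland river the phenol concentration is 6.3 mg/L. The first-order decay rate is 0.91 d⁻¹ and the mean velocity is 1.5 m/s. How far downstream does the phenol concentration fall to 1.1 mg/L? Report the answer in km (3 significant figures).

From C = C₀·e^(−kt), t = ln(C₀/C)/k = ln(6.3/1.1)/0.91 = 1.745/0.91 = 1.918 d.
Distance = v·t = 1.5 m/s × 1.657e+05 s = 2.486e+05 m = 248.6 km.

249 km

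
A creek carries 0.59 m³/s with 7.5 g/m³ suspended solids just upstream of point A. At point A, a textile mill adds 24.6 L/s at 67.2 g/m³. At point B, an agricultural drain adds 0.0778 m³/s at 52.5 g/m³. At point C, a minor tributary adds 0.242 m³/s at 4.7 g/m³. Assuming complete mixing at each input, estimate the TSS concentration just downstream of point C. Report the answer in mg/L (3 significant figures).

12.1 mg/L

24.6 L/s = 0.0246 m³/s.
After input A: C = (0.59·7.5 + 0.0246·67.2) / 0.6146 = 9.89 mg/L.
After input B: C = (0.6146·9.89 + 0.0778·52.5) / 0.6924 = 14.68 mg/L.
After input C: C = (0.6924·14.68 + 0.242·4.7) / 0.9344 = 12.09 mg/L.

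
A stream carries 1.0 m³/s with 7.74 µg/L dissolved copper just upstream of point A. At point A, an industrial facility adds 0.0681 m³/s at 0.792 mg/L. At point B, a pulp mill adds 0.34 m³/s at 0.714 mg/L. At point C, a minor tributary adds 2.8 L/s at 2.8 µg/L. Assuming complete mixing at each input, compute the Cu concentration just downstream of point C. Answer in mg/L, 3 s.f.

7.74 µg/L = 0.00774 mg/L.
After input A: C = (1·0.00774 + 0.0681·0.792) / 1.068 = 0.05774 mg/L.
After input B: C = (1.068·0.05774 + 0.34·0.714) / 1.408 = 0.2162 mg/L.
2.8 L/s = 0.0028 m³/s.
2.8 µg/L = 0.0028 mg/L.
After input C: C = (1.408·0.2162 + 0.0028·0.0028) / 1.411 = 0.2158 mg/L.

0.216 mg/L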